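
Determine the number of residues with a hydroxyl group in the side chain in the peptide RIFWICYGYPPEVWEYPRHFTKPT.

5

Serine (S), threonine (T), and tyrosine (Y) each carry a hydroxyl group on the side chain.
Matching residues: Y7, Y9, Y16, T21, T24.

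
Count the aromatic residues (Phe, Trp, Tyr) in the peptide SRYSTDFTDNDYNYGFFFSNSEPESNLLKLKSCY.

8

Matching residues: Y3, F7, Y12, Y14, F16, F17, F18, Y34.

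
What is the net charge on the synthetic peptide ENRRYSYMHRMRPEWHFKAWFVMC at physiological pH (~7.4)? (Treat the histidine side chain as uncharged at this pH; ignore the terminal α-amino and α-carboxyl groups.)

At pH ~7.4 the Lys and Arg side chains are protonated (+1), the Asp and Glu side chains are deprotonated (−1), and with His taken as neutral all other side chains carry no charge.
Positive (K, R): R3, R4, R10, R12, K18 → +5.
Negative (D, E): E1, E14 → −2.
Net charge = (+5) + (−2) = +3.

+3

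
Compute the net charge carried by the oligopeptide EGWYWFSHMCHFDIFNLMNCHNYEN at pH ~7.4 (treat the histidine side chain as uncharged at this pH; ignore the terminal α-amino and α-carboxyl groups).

-3

At pH ~7.4 the Lys and Arg side chains are protonated (+1), the Asp and Glu side chains are deprotonated (−1), and with His taken as neutral all other side chains carry no charge.
Positive (K, R): none → +0.
Negative (D, E): E1, D13, E24 → −3.
Net charge = (+0) + (−3) = −3.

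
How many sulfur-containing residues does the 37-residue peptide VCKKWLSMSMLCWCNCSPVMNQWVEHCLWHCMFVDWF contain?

10

The sulfur-bearing residues are cysteine (–SH) and methionine (–S–CH₃).
Matching residues: C2, M8, M10, C12, C14, C16, M20, C27, C31, M32.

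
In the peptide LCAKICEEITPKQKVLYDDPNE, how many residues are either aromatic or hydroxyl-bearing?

Aromatic: F, W, Y. Hydroxyl-bearing: S, T, Y.
Aromatic residues here: Y17 (1).
Hydroxyl-bearing residues here: T10, Y17 (2).
Y is in both groups, so the 1 Y residue must not be double-counted.
Total = 1 + 2 − 1 = 2.

2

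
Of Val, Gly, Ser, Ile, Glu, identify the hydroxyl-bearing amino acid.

Ser

The –OH-bearing residues are Ser, Thr (aliphatic alcohols), and Tyr (phenol).
Of the listed options, only Ser belongs to this group.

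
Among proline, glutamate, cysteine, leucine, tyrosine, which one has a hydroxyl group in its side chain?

tyrosine

The –OH-bearing residues are Ser, Thr (aliphatic alcohols), and Tyr (phenol).
Of the listed options, only tyrosine belongs to this group.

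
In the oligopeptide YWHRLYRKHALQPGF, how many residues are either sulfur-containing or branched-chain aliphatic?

2

Sulfur-containing: C, M. Branched-chain aliphatic: I, L, V.
Sulfur-containing residues here: none (0).
Branched-chain aliphatic residues here: L5, L11 (2).
The two groups share no amino acid, so total = 0 + 2 = 2.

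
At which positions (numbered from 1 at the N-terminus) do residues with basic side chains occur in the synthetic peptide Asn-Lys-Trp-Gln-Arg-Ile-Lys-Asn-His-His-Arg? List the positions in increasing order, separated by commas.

2, 5, 7, 9, 10, 11

The basic amino acids are Lys (K), Arg (R), and His (H).
Matching residues: Lys2, Arg5, Lys7, His9, His10, Arg11.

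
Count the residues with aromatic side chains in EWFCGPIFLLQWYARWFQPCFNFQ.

F, W, and Y each carry an aromatic ring on the side chain.
Matching residues: W2, F3, F8, W12, Y13, W16, F17, F21, F23.

9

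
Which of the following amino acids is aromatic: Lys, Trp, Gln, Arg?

The aromatic amino acids are Phe (F, benzyl), Trp (W, indole), and Tyr (Y, phenol).
Of the listed options, only Trp belongs to this group.

Trp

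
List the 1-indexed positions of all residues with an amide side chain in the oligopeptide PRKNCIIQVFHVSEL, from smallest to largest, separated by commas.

The amide-side-chain residues are Asn (N) and Gln (Q).
Matching residues: N4, Q8.

4, 8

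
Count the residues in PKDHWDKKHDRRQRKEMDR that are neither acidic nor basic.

Acidic: D, E. Basic: K, R, H. All other residues are neither.
Matching residues: P1, W5, Q13, M17.

4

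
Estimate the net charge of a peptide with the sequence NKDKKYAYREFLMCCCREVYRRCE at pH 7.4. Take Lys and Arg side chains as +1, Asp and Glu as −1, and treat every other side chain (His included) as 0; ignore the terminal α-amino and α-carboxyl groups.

+3

Positive (K, R): K2, K4, K5, R9, R17, R21, R22 → +7.
Negative (D, E): D3, E10, E18, E24 → −4.
Net charge = (+7) + (−4) = +3.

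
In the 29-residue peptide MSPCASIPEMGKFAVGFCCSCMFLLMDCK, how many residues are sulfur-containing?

The sulfur-bearing residues are cysteine (–SH) and methionine (–S–CH₃).
Matching residues: M1, C4, M10, C18, C19, C21, M22, M26, C28.

9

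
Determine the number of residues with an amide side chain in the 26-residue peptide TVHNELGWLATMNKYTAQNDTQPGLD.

5

Asparagine (N) and glutamine (Q) have uncharged amide side chains.
Matching residues: N4, N13, Q18, N19, Q22.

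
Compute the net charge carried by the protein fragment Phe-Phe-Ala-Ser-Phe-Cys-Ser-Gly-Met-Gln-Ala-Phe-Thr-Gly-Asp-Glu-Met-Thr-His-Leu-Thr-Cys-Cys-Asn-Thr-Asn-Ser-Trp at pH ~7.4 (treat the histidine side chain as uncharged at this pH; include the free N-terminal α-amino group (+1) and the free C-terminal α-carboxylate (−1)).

At pH ~7.4 the Lys and Arg side chains are protonated (+1), the Asp and Glu side chains are deprotonated (−1), and with His taken as neutral all other side chains carry no charge.
Positive (K, R): none → +0.
Negative (D, E): Asp15, Glu16 → −2.
The N-terminus (+1) and C-terminus (−1) cancel.
Net charge = (+0) + (−2) = −2.

-2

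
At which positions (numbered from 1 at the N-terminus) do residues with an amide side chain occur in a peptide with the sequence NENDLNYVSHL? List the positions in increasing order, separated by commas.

The amide-side-chain residues are Asn (N) and Gln (Q).
Matching residues: N1, N3, N6.

1, 3, 6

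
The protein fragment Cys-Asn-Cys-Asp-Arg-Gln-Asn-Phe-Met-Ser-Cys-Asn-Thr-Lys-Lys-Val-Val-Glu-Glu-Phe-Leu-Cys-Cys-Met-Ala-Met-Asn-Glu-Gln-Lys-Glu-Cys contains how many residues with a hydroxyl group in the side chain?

The –OH-bearing residues are Ser, Thr (aliphatic alcohols), and Tyr (phenol).
Matching residues: Ser10, Thr13.

2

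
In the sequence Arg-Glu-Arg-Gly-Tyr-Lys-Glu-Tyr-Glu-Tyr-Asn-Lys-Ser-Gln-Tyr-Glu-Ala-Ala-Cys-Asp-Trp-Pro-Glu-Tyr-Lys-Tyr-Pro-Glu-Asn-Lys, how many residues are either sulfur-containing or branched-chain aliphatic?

1

Sulfur-containing: C, M. Branched-chain aliphatic: I, L, V.
Sulfur-containing residues here: Cys19 (1).
Branched-chain aliphatic residues here: none (0).
The two groups share no amino acid, so total = 1 + 0 = 1.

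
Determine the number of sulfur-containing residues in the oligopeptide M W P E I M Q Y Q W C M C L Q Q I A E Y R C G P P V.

Only Cys (C) and Met (M) have a sulfur atom in the side chain.
Matching residues: M1, M6, C11, M12, C13, C22.

6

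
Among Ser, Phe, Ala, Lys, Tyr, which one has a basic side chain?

Lysine (K), arginine (R), and histidine (H) have basic, nitrogen-containing side chains.
Of the listed options, only Lys belongs to this group.

Lys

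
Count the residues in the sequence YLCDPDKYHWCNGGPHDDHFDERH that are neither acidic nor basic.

12

Acidic: D, E. Basic: K, R, H. All other residues are neither.
Matching residues: Y1, L2, C3, P5, Y8, W10, C11, N12, G13, G14, P15, F20.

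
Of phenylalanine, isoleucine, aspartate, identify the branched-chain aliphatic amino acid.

The BCAAs are Val, Leu, and Ile — aliphatic side chains with a branch point.
Of the listed options, only isoleucine belongs to this group.

isoleucine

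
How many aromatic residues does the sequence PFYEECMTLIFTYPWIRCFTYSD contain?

F, W, and Y each carry an aromatic ring on the side chain.
Matching residues: F2, Y3, F11, Y13, W15, F19, Y21.

7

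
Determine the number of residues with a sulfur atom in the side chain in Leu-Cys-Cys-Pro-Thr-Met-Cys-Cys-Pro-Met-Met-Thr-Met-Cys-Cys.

The sulfur-bearing residues are cysteine (–SH) and methionine (–S–CH₃).
Matching residues: Cys2, Cys3, Met6, Cys7, Cys8, Met10, Met11, Met13, Cys14, Cys15.

10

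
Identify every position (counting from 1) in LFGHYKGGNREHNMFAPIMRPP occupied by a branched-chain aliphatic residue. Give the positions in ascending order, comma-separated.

1, 18

Valine (V), leucine (L), and isoleucine (I) are the branched-chain amino acids.
Matching residues: L1, I18.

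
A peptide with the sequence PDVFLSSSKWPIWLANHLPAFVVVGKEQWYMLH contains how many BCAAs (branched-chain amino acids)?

9

The BCAAs are Val, Leu, and Ile — aliphatic side chains with a branch point.
Matching residues: V3, L5, I12, L14, L18, V22, V23, V24, L32.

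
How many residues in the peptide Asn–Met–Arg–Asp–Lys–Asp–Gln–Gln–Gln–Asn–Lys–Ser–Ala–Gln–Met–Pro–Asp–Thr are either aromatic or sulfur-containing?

2

Aromatic: F, W, Y. Sulfur-containing: C, M.
Aromatic residues here: none (0).
Sulfur-containing residues here: Met2, Met15 (2).
The two groups share no amino acid, so total = 0 + 2 = 2.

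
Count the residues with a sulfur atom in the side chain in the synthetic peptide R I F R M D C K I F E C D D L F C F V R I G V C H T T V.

Only Cys (C) and Met (M) have a sulfur atom in the side chain.
Matching residues: M5, C7, C12, C17, C24.

5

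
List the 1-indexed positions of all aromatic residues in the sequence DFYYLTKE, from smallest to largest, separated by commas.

2, 3, 4

F, W, and Y each carry an aromatic ring on the side chain.
Matching residues: F2, Y3, Y4.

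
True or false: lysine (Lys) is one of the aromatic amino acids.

False

Phenylalanine (F), tryptophan (W), and tyrosine (Y) have aromatic ring side chains.
Lysine is not in this group.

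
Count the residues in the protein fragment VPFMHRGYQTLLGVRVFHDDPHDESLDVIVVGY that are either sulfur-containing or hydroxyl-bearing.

5

Sulfur-containing: C, M. Hydroxyl-bearing: S, T, Y.
Sulfur-containing residues here: M4 (1).
Hydroxyl-bearing residues here: Y8, T10, S25, Y33 (4).
The two groups share no amino acid, so total = 1 + 4 = 5.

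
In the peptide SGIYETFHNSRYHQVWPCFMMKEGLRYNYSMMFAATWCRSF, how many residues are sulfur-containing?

6

Cysteine (C, thiol) and methionine (M, thioether) are the two sulfur-containing amino acids.
Matching residues: C18, M20, M21, M31, M32, C38.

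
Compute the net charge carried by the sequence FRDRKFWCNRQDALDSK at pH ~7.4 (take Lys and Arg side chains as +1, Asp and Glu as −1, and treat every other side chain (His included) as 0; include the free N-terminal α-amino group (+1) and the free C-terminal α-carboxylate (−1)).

Positive (K, R): R2, R4, K5, R10, K17 → +5.
Negative (D, E): D3, D12, D15 → −3.
The N-terminus (+1) and C-terminus (−1) cancel.
Net charge = (+5) + (−3) = +2.

+2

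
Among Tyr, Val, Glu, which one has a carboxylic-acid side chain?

Only D (aspartate) and E (glutamate) carry a side-chain carboxylic acid.
Of the listed options, only Glu belongs to this group.

Glu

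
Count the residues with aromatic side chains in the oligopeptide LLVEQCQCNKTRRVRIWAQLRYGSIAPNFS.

F, W, and Y each carry an aromatic ring on the side chain.
Matching residues: W17, Y22, F29.

3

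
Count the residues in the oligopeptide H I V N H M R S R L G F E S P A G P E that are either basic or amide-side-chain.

5

Basic: H, K, R. Amide-side-chain: N, Q.
Basic residues here: H1, H5, R7, R9 (4).
Amide-side-chain residues here: N4 (1).
The two groups share no amino acid, so total = 4 + 1 = 5.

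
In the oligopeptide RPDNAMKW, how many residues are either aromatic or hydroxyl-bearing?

Aromatic: F, W, Y. Hydroxyl-bearing: S, T, Y.
Aromatic residues here: W8 (1).
Hydroxyl-bearing residues here: none (0).
(Y belongs to both groups, but none appear in this sequence.) Total = 1 + 0 = 1.

1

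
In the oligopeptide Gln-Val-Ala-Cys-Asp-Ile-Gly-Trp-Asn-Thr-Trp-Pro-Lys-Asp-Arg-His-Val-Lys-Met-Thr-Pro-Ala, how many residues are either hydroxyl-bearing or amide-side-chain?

4

Hydroxyl-bearing: S, T, Y. Amide-side-chain: N, Q.
Hydroxyl-bearing residues here: Thr10, Thr20 (2).
Amide-side-chain residues here: Gln1, Asn9 (2).
The two groups share no amino acid, so total = 2 + 2 = 4.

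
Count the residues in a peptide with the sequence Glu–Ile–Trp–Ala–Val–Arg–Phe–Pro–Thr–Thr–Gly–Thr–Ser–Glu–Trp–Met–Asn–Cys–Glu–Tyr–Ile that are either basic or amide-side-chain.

2

Basic: H, K, R. Amide-side-chain: N, Q.
Basic residues here: Arg6 (1).
Amide-side-chain residues here: Asn17 (1).
The two groups share no amino acid, so total = 1 + 1 = 2.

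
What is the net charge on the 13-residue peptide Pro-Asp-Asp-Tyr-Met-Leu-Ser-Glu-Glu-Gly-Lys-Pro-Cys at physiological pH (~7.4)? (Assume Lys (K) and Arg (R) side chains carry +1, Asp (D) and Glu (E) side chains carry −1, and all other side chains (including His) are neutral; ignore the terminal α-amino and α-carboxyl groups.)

-3

Positive (K, R): Lys11 → +1.
Negative (D, E): Asp2, Asp3, Glu8, Glu9 → −4.
Net charge = (+1) + (−4) = −3.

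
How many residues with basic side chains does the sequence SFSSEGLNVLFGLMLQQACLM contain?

The basic amino acids are Lys (K), Arg (R), and His (H).
None of the 21 residues belong to this group.

0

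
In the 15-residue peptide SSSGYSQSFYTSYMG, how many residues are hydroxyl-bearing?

10

The –OH-bearing residues are Ser, Thr (aliphatic alcohols), and Tyr (phenol).
Matching residues: S1, S2, S3, Y5, S6, S8, Y10, T11, S12, Y13.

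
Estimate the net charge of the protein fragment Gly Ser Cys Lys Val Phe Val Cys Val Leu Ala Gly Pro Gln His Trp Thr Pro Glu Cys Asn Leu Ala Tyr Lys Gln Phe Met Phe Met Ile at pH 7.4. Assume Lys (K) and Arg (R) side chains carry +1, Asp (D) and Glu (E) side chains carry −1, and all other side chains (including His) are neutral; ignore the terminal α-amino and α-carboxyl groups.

+1

Positive (K, R): Lys4, Lys25 → +2.
Negative (D, E): Glu19 → −1.
Net charge = (+2) + (−1) = +1.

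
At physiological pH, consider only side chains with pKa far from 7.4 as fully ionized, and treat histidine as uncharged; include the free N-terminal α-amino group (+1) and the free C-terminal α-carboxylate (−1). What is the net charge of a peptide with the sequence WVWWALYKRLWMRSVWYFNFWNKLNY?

+4

Near pH 7.4, K and R contribute +1 each, D and E contribute −1 each, and every other side chain (His included, as stated) is uncharged.
Positive (K, R): K8, R9, R13, K23 → +4.
Negative (D, E): none → −0.
The N-terminus (+1) and C-terminus (−1) cancel.
Net charge = (+4) + (−0) = +4.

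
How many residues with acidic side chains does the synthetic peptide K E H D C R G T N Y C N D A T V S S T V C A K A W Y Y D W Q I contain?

4

Aspartate (D) and glutamate (E) have carboxylic-acid side chains and are the acidic amino acids.
Matching residues: E2, D4, D13, D28.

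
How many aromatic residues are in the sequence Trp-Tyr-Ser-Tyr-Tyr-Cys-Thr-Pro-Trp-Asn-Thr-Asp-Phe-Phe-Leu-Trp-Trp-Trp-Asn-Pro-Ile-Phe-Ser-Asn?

11

F, W, and Y each carry an aromatic ring on the side chain.
Matching residues: Trp1, Tyr2, Tyr4, Tyr5, Trp9, Phe13, Phe14, Trp16, Trp17, Trp18, Phe22.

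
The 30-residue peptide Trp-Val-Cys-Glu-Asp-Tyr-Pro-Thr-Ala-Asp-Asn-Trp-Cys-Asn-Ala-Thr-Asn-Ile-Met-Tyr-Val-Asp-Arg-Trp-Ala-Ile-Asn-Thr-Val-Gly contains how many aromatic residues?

Phenylalanine (F), tryptophan (W), and tyrosine (Y) have aromatic ring side chains.
Matching residues: Trp1, Tyr6, Trp12, Tyr20, Trp24.

5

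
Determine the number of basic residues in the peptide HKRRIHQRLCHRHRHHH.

Lysine (K), arginine (R), and histidine (H) have basic, nitrogen-containing side chains.
Matching residues: H1, K2, R3, R4, H6, R8, H11, R12, H13, R14, H15, H16, H17.

13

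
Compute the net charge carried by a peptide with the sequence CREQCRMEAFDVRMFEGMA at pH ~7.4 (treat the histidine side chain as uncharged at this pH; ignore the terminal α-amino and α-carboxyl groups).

-1

The side chains ionized at physiological pH are Lys/Arg (+1) and Asp/Glu (−1); with His treated as neutral, nothing else contributes.
Positive (K, R): R2, R6, R13 → +3.
Negative (D, E): E3, E8, D11, E16 → −4.
Net charge = (+3) + (−4) = −1.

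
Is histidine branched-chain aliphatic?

V, L, and I make up the branched-chain aliphatic group.
Histidine is not in this group.

No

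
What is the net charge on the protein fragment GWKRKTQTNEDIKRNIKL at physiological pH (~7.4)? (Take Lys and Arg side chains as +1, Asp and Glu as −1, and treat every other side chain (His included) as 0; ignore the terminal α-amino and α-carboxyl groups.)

Positive (K, R): K3, R4, K5, K13, R14, K17 → +6.
Negative (D, E): E10, D11 → −2.
Net charge = (+6) + (−2) = +4.

+4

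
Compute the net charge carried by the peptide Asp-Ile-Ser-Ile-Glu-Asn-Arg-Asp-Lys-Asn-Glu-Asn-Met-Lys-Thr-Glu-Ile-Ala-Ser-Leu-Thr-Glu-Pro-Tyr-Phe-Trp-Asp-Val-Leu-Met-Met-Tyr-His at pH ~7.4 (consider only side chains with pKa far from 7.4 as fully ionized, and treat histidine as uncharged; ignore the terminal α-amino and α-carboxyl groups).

-4

Near pH 7.4, K and R contribute +1 each, D and E contribute −1 each, and every other side chain (His included, as stated) is uncharged.
Positive (K, R): Arg7, Lys9, Lys14 → +3.
Negative (D, E): Asp1, Glu5, Asp8, Glu11, Glu16, Glu22, Asp27 → −7.
Net charge = (+3) + (−7) = −4.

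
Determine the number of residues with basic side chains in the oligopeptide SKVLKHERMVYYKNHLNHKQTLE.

8

Lysine (K), arginine (R), and histidine (H) have basic, nitrogen-containing side chains.
Matching residues: K2, K5, H6, R8, K13, H15, H18, K19.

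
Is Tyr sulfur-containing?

No

The sulfur-bearing residues are cysteine (–SH) and methionine (–S–CH₃).
Tyrosine is not in this group.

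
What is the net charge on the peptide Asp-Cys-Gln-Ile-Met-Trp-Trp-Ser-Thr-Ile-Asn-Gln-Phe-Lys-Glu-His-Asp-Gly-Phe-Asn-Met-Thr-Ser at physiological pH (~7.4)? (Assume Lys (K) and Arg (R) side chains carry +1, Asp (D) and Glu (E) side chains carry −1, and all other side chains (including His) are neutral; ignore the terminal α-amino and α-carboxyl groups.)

Positive (K, R): Lys14 → +1.
Negative (D, E): Asp1, Glu15, Asp17 → −3.
Net charge = (+1) + (−3) = −2.

-2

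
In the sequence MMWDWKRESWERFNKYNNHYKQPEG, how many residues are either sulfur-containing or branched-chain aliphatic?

2

Sulfur-containing: C, M. Branched-chain aliphatic: I, L, V.
Sulfur-containing residues here: M1, M2 (2).
Branched-chain aliphatic residues here: none (0).
The two groups share no amino acid, so total = 2 + 0 = 2.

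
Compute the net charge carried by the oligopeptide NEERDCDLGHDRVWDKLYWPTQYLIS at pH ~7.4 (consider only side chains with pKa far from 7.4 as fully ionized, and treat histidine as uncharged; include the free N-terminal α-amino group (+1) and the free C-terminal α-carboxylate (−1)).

-3

At pH ~7.4 the Lys and Arg side chains are protonated (+1), the Asp and Glu side chains are deprotonated (−1), and with His taken as neutral all other side chains carry no charge.
Positive (K, R): R4, R12, K16 → +3.
Negative (D, E): E2, E3, D5, D7, D11, D15 → −6.
The N-terminus (+1) and C-terminus (−1) cancel.
Net charge = (+3) + (−6) = −3.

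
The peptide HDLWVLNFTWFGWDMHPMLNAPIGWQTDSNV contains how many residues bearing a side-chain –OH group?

Serine (S), threonine (T), and tyrosine (Y) each carry a hydroxyl group on the side chain.
Matching residues: T9, T27, S29.

3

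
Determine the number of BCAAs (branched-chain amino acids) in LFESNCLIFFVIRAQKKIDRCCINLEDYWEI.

9

The BCAAs are Val, Leu, and Ile — aliphatic side chains with a branch point.
Matching residues: L1, L7, I8, V11, I12, I18, I23, L25, I31.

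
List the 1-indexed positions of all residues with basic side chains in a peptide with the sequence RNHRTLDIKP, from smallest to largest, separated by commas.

K, R, and H are the three residues with basic side chains (ε-amine, guanidinium, and imidazole respectively).
Matching residues: R1, H3, R4, K9.

1, 3, 4, 9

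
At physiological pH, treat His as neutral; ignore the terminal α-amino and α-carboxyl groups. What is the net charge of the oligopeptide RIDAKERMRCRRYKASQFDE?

+3

Near pH 7.4, K and R contribute +1 each, D and E contribute −1 each, and every other side chain (His included, as stated) is uncharged.
Positive (K, R): R1, K5, R7, R9, R11, R12, K14 → +7.
Negative (D, E): D3, E6, D19, E20 → −4.
Net charge = (+7) + (−4) = +3.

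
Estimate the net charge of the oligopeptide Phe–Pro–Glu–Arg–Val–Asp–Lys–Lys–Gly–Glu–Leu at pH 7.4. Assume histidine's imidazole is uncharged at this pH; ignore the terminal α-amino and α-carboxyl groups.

At pH ~7.4 the Lys and Arg side chains are protonated (+1), the Asp and Glu side chains are deprotonated (−1), and with His taken as neutral all other side chains carry no charge.
Positive (K, R): Arg4, Lys7, Lys8 → +3.
Negative (D, E): Glu3, Asp6, Glu10 → −3.
Net charge = (+3) + (−3) = 0.

0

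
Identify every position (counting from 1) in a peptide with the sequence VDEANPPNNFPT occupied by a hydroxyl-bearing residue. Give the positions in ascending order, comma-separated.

Matching residues: T12.

12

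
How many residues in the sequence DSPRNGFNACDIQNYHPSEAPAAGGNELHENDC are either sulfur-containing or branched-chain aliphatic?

4

Sulfur-containing: C, M. Branched-chain aliphatic: I, L, V.
Sulfur-containing residues here: C10, C33 (2).
Branched-chain aliphatic residues here: I12, L28 (2).
The two groups share no amino acid, so total = 2 + 2 = 4.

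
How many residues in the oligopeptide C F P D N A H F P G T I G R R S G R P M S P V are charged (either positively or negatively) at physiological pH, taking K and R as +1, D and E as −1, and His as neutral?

4

Charged side chains at pH ~7.4: K, R (positive); D, E (negative).
Matching residues: D4, R14, R15, R18.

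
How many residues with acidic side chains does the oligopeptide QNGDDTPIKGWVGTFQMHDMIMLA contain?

Only D (aspartate) and E (glutamate) carry a side-chain carboxylic acid.
Matching residues: D4, D5, D19.

3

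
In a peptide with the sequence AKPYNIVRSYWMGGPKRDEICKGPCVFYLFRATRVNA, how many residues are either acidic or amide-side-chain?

4

Acidic: D, E. Amide-side-chain: N, Q.
Acidic residues here: D18, E19 (2).
Amide-side-chain residues here: N5, N36 (2).
The two groups share no amino acid, so total = 2 + 2 = 4.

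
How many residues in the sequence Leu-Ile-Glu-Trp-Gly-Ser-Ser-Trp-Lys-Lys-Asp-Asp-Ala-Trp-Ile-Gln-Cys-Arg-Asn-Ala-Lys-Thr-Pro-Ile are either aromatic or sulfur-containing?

4

Aromatic: F, W, Y. Sulfur-containing: C, M.
Aromatic residues here: Trp4, Trp8, Trp14 (3).
Sulfur-containing residues here: Cys17 (1).
The two groups share no amino acid, so total = 3 + 1 = 4.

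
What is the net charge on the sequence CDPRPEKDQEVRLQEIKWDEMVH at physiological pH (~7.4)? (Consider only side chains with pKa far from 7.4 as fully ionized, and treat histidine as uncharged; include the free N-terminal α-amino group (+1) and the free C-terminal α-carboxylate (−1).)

At pH ~7.4 the Lys and Arg side chains are protonated (+1), the Asp and Glu side chains are deprotonated (−1), and with His taken as neutral all other side chains carry no charge.
Positive (K, R): R4, K7, R12, K17 → +4.
Negative (D, E): D2, E6, D8, E10, E15, D19, E20 → −7.
The N-terminus (+1) and C-terminus (−1) cancel.
Net charge = (+4) + (−7) = −3.

-3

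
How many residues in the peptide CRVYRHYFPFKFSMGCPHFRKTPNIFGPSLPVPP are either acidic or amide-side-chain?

1

Acidic: D, E. Amide-side-chain: N, Q.
Acidic residues here: none (0).
Amide-side-chain residues here: N24 (1).
The two groups share no amino acid, so total = 0 + 1 = 1.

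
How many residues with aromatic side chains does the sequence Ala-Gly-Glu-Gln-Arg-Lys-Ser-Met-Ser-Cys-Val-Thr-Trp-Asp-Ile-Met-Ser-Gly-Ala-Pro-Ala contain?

The aromatic amino acids are Phe (F, benzyl), Trp (W, indole), and Tyr (Y, phenol).
Matching residues: Trp13.

1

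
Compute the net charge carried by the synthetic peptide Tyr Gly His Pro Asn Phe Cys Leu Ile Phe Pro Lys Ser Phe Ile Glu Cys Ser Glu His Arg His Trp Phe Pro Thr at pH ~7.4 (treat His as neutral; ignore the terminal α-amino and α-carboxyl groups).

0

At pH ~7.4 the Lys and Arg side chains are protonated (+1), the Asp and Glu side chains are deprotonated (−1), and with His taken as neutral all other side chains carry no charge.
Positive (K, R): Lys12, Arg21 → +2.
Negative (D, E): Glu16, Glu19 → −2.
Net charge = (+2) + (−2) = 0.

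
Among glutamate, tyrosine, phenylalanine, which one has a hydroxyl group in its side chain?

The –OH-bearing residues are Ser, Thr (aliphatic alcohols), and Tyr (phenol).
Of the listed options, only tyrosine belongs to this group.

tyrosine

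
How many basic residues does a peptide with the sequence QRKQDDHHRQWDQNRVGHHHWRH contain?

11

The basic amino acids are Lys (K), Arg (R), and His (H).
Matching residues: R2, K3, H7, H8, R9, R15, H18, H19, H20, R22, H23.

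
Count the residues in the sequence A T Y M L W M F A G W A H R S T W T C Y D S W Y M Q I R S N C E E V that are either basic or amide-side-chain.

5

Basic: H, K, R. Amide-side-chain: N, Q.
Basic residues here: H13, R14, R28 (3).
Amide-side-chain residues here: Q26, N30 (2).
The two groups share no amino acid, so total = 3 + 2 = 5.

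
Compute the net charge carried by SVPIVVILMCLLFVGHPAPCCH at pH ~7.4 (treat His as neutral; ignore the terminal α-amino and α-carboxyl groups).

0

The side chains ionized at physiological pH are Lys/Arg (+1) and Asp/Glu (−1); with His treated as neutral, nothing else contributes.
Positive (K, R): none → +0.
Negative (D, E): none → −0.
Net charge = (+0) + (−0) = 0.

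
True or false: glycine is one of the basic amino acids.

False

The basic amino acids are Lys (K), Arg (R), and His (H).
Glycine is not in this group.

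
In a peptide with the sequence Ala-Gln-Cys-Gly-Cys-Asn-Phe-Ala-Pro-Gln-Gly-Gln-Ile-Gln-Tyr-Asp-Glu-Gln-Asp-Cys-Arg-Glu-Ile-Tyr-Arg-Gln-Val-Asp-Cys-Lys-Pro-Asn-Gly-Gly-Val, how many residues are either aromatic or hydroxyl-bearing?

Aromatic: F, W, Y. Hydroxyl-bearing: S, T, Y.
Aromatic residues here: Phe7, Tyr15, Tyr24 (3).
Hydroxyl-bearing residues here: Tyr15, Tyr24 (2).
Y is in both groups, so the 2 Y residues must not be double-counted.
Total = 3 + 2 − 2 = 3.

3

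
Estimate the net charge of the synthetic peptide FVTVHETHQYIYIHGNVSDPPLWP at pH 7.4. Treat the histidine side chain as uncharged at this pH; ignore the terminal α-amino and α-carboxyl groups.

The side chains ionized at physiological pH are Lys/Arg (+1) and Asp/Glu (−1); with His treated as neutral, nothing else contributes.
Positive (K, R): none → +0.
Negative (D, E): E6, D19 → −2.
Net charge = (+0) + (−2) = −2.

-2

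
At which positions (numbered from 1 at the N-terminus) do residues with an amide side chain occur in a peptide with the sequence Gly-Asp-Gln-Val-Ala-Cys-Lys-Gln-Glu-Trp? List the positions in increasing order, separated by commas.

Only N (asparagine) and Q (glutamine) carry a side-chain carboxamide.
Matching residues: Gln3, Gln8.

3, 8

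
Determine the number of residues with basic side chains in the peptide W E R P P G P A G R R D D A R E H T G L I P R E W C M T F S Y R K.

K, R, and H are the three residues with basic side chains (ε-amine, guanidinium, and imidazole respectively).
Matching residues: R3, R10, R11, R15, H17, R23, R32, K33.

8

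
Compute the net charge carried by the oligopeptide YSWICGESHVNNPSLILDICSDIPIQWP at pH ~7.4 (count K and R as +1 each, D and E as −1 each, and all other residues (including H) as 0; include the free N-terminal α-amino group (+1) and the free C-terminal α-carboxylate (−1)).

Positive (K, R): none → +0.
Negative (D, E): E7, D18, D22 → −3.
The N-terminus (+1) and C-terminus (−1) cancel.
Net charge = (+0) + (−3) = −3.

-3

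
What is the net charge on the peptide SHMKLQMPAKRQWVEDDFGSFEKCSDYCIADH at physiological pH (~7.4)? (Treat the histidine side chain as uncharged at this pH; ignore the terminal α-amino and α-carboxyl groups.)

At pH ~7.4 the Lys and Arg side chains are protonated (+1), the Asp and Glu side chains are deprotonated (−1), and with His taken as neutral all other side chains carry no charge.
Positive (K, R): K4, K10, R11, K23 → +4.
Negative (D, E): E15, D16, D17, E22, D26, D31 → −6.
Net charge = (+4) + (−6) = −2.

-2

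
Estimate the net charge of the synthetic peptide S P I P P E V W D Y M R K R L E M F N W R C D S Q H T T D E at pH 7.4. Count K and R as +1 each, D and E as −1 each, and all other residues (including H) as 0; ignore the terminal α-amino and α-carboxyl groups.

Positive (K, R): R12, K13, R14, R21 → +4.
Negative (D, E): E6, D9, E16, D23, D29, E30 → −6.
Net charge = (+4) + (−6) = −2.

-2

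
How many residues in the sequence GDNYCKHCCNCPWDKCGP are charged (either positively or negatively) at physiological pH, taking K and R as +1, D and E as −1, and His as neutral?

Charged side chains at pH ~7.4: K, R (positive); D, E (negative).
Matching residues: D2, K6, D14, K15.

4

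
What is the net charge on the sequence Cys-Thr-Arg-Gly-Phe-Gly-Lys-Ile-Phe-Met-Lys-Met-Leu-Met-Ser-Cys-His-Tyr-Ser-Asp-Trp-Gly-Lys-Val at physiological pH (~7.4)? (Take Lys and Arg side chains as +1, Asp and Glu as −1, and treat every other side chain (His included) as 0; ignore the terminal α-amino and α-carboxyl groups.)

+3

Positive (K, R): Arg3, Lys7, Lys11, Lys23 → +4.
Negative (D, E): Asp20 → −1.
Net charge = (+4) + (−1) = +3.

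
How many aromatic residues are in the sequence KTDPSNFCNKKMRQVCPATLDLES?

1

F, W, and Y each carry an aromatic ring on the side chain.
Matching residues: F7.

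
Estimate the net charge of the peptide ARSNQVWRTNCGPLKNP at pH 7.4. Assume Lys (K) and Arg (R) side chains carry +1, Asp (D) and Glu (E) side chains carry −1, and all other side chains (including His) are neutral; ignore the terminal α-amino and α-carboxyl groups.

+3

Positive (K, R): R2, R8, K15 → +3.
Negative (D, E): none → −0.
Net charge = (+3) + (−0) = +3.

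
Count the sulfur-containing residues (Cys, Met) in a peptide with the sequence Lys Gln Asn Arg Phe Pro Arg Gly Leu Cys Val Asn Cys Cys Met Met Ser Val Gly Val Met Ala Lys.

6

Matching residues: Cys10, Cys13, Cys14, Met15, Met16, Met21.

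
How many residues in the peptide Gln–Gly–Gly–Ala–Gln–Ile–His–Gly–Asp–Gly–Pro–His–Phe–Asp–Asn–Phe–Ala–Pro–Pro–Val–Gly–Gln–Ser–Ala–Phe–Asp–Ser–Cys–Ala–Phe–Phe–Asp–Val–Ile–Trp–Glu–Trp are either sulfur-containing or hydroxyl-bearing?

Sulfur-containing: C, M. Hydroxyl-bearing: S, T, Y.
Sulfur-containing residues here: Cys28 (1).
Hydroxyl-bearing residues here: Ser23, Ser27 (2).
The two groups share no amino acid, so total = 1 + 2 = 3.

3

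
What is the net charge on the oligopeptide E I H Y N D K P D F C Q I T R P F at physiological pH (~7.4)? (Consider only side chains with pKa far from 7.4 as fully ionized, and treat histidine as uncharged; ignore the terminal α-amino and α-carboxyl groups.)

At pH ~7.4 the Lys and Arg side chains are protonated (+1), the Asp and Glu side chains are deprotonated (−1), and with His taken as neutral all other side chains carry no charge.
Positive (K, R): K7, R15 → +2.
Negative (D, E): E1, D6, D9 → −3.
Net charge = (+2) + (−3) = −1.

-1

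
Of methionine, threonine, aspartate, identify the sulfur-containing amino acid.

methionine

Cysteine (C, thiol) and methionine (M, thioether) are the two sulfur-containing amino acids.
Of the listed options, only methionine belongs to this group.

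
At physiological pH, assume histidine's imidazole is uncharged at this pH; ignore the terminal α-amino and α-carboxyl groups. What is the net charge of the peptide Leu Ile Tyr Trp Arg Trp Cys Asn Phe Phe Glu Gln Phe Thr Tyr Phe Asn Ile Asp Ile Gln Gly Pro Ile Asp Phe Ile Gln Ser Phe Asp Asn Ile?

-3

The side chains ionized at physiological pH are Lys/Arg (+1) and Asp/Glu (−1); with His treated as neutral, nothing else contributes.
Positive (K, R): Arg5 → +1.
Negative (D, E): Glu11, Asp19, Asp25, Asp31 → −4.
Net charge = (+1) + (−4) = −3.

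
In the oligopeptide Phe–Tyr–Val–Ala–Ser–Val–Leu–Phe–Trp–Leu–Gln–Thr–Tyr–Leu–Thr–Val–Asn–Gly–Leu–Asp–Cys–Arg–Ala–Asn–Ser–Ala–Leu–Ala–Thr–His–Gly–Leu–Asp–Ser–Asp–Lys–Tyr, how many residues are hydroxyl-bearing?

9

The –OH-bearing residues are Ser, Thr (aliphatic alcohols), and Tyr (phenol).
Matching residues: Tyr2, Ser5, Thr12, Tyr13, Thr15, Ser25, Thr29, Ser34, Tyr37.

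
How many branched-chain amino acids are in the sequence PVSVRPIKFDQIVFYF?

The BCAAs are Val, Leu, and Ile — aliphatic side chains with a branch point.
Matching residues: V2, V4, I7, I12, V13.

5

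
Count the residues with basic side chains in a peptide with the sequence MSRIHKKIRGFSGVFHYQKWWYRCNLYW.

K, R, and H are the three residues with basic side chains (ε-amine, guanidinium, and imidazole respectively).
Matching residues: R3, H5, K6, K7, R9, H16, K19, R23.

8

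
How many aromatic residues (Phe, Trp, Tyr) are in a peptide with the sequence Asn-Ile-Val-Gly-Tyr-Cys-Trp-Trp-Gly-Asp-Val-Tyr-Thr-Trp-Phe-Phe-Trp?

8

Matching residues: Tyr5, Trp7, Trp8, Tyr12, Trp14, Phe15, Phe16, Trp17.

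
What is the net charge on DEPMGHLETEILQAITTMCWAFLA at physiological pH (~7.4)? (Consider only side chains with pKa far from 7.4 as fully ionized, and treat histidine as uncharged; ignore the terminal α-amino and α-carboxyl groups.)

-4

The side chains ionized at physiological pH are Lys/Arg (+1) and Asp/Glu (−1); with His treated as neutral, nothing else contributes.
Positive (K, R): none → +0.
Negative (D, E): D1, E2, E8, E10 → −4.
Net charge = (+0) + (−4) = −4.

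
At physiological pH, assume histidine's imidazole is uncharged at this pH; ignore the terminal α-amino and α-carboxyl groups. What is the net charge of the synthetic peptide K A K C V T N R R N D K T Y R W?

Near pH 7.4, K and R contribute +1 each, D and E contribute −1 each, and every other side chain (His included, as stated) is uncharged.
Positive (K, R): K1, K3, R8, R9, K12, R15 → +6.
Negative (D, E): D11 → −1.
Net charge = (+6) + (−1) = +5.

+5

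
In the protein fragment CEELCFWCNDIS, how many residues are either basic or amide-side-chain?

1

Basic: H, K, R. Amide-side-chain: N, Q.
Basic residues here: none (0).
Amide-side-chain residues here: N9 (1).
The two groups share no amino acid, so total = 0 + 1 = 1.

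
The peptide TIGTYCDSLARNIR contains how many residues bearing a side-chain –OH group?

The –OH-bearing residues are Ser, Thr (aliphatic alcohols), and Tyr (phenol).
Matching residues: T1, T4, Y5, S8.

4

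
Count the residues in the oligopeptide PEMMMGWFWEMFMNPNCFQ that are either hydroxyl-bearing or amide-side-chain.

3

Hydroxyl-bearing: S, T, Y. Amide-side-chain: N, Q.
Hydroxyl-bearing residues here: none (0).
Amide-side-chain residues here: N14, N16, Q19 (3).
The two groups share no amino acid, so total = 0 + 3 = 3.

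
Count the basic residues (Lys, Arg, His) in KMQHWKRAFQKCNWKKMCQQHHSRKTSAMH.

12

Matching residues: K1, H4, K6, R7, K11, K15, K16, H21, H22, R24, K25, H30.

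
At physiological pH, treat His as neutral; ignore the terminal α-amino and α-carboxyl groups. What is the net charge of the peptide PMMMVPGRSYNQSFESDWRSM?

0

The side chains ionized at physiological pH are Lys/Arg (+1) and Asp/Glu (−1); with His treated as neutral, nothing else contributes.
Positive (K, R): R8, R19 → +2.
Negative (D, E): E15, D17 → −2.
Net charge = (+2) + (−2) = 0.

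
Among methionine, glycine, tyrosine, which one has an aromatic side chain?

tyrosine

Phenylalanine (F), tryptophan (W), and tyrosine (Y) have aromatic ring side chains.
Of the listed options, only tyrosine belongs to this group.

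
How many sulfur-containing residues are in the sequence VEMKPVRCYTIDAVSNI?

2

Cysteine (C, thiol) and methionine (M, thioether) are the two sulfur-containing amino acids.
Matching residues: M3, C8.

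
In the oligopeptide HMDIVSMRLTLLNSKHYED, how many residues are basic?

Lysine (K), arginine (R), and histidine (H) have basic, nitrogen-containing side chains.
Matching residues: H1, R8, K15, H16.

4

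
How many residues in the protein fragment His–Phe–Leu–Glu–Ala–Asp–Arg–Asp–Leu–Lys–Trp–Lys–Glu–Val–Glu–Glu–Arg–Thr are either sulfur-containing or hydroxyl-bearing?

1

Sulfur-containing: C, M. Hydroxyl-bearing: S, T, Y.
Sulfur-containing residues here: none (0).
Hydroxyl-bearing residues here: Thr18 (1).
The two groups share no amino acid, so total = 0 + 1 = 1.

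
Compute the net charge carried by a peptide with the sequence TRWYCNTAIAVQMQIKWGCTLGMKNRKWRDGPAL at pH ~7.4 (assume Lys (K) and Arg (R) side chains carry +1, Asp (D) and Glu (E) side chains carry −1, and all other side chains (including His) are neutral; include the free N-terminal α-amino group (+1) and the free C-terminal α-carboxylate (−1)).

Positive (K, R): R2, K16, K24, R26, K27, R29 → +6.
Negative (D, E): D30 → −1.
The N-terminus (+1) and C-terminus (−1) cancel.
Net charge = (+6) + (−1) = +5.

+5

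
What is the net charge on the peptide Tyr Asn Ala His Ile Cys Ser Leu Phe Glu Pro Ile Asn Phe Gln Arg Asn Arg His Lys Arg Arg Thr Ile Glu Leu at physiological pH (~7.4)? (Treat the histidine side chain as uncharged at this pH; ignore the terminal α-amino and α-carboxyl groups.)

+3

Near pH 7.4, K and R contribute +1 each, D and E contribute −1 each, and every other side chain (His included, as stated) is uncharged.
Positive (K, R): Arg16, Arg18, Lys20, Arg21, Arg22 → +5.
Negative (D, E): Glu10, Glu25 → −2.
Net charge = (+5) + (−2) = +3.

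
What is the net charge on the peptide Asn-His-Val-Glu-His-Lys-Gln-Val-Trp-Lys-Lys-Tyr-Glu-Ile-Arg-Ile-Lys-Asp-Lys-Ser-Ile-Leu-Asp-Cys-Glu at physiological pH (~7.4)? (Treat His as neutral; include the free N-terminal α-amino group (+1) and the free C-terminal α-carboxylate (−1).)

At pH ~7.4 the Lys and Arg side chains are protonated (+1), the Asp and Glu side chains are deprotonated (−1), and with His taken as neutral all other side chains carry no charge.
Positive (K, R): Lys6, Lys10, Lys11, Arg15, Lys17, Lys19 → +6.
Negative (D, E): Glu4, Glu13, Asp18, Asp23, Glu25 → −5.
The N-terminus (+1) and C-terminus (−1) cancel.
Net charge = (+6) + (−5) = +1.

+1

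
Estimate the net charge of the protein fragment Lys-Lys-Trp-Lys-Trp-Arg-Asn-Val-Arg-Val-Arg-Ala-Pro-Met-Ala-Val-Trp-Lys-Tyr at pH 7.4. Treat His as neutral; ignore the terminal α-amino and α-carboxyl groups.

+7

The side chains ionized at physiological pH are Lys/Arg (+1) and Asp/Glu (−1); with His treated as neutral, nothing else contributes.
Positive (K, R): Lys1, Lys2, Lys4, Arg6, Arg9, Arg11, Lys18 → +7.
Negative (D, E): none → −0.
Net charge = (+7) + (−0) = +7.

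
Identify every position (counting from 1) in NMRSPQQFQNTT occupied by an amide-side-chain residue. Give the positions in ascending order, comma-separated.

1, 6, 7, 9, 10

Asparagine (N) and glutamine (Q) have uncharged amide side chains.
Matching residues: N1, Q6, Q7, Q9, N10.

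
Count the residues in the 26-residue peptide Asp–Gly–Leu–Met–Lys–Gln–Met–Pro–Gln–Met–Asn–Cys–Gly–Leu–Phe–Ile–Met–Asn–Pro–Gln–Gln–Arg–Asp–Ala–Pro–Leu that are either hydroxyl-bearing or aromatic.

Hydroxyl-bearing: S, T, Y. Aromatic: F, W, Y.
Hydroxyl-bearing residues here: none (0).
Aromatic residues here: Phe15 (1).
(Y belongs to both groups, but none appear in this sequence.) Total = 0 + 1 = 1.

1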